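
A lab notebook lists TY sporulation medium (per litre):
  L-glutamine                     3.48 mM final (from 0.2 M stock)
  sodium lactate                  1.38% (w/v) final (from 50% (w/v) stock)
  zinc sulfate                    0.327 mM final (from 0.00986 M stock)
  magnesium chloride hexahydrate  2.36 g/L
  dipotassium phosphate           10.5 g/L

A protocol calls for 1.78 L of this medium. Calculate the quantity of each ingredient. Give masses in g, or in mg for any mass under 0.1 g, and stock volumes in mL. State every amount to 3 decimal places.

L-glutamine 30.972 mL; sodium lactate 49.128 mL; zinc sulfate 59.032 mL; magnesium chloride hexahydrate 4.201 g; dipotassium phosphate 18.690 g

Working volume: 1.78 L.
L-glutamine: V = C2·V2/C1 = 3.48 mM × 1780 mL ÷ 200 mM = 30.972 mL
sodium lactate: C1V1 = C2V2 → 1.38% ÷ 50% × 1780 mL = 49.128 mL
zinc sulfate: dilute stock: 0.327 mM × 1780 mL ÷ 9.86 mM = 59.032 mL
magnesium chloride hexahydrate: 2.36 g/L × 1.78 L = 4.201 g
dipotassium phosphate: 10.5 g/L × 1.78 L = 18.690 g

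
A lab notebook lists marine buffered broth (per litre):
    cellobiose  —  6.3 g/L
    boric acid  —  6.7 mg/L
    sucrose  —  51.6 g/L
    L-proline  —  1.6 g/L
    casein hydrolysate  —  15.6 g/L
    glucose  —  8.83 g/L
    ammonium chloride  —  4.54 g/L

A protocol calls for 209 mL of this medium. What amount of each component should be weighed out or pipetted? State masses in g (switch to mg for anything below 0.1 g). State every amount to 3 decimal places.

Target volume = 209 mL = 0.209 L.
cellobiose: 6.3 g/L × 0.209 L = 1.317 g
boric acid: 6.7 mg/L × 0.209 L = 1.400 mg
sucrose: 51.6 g/L × 0.209 L = 10.784 g
L-proline: 1.6 g/L × 0.209 L = 0.334 g
casein hydrolysate: 15.6 g/L × 0.209 L = 3.260 g
glucose: 8.83 g/L × 0.209 L = 1.845 g
ammonium chloride: 4.54 g/L × 0.209 L = 0.949 g

cellobiose 1.317 g; boric acid 1.400 mg; sucrose 10.784 g; L-proline 0.334 g; casein hydrolysate 3.260 g; glucose 1.845 g; ammonium chloride 0.949 g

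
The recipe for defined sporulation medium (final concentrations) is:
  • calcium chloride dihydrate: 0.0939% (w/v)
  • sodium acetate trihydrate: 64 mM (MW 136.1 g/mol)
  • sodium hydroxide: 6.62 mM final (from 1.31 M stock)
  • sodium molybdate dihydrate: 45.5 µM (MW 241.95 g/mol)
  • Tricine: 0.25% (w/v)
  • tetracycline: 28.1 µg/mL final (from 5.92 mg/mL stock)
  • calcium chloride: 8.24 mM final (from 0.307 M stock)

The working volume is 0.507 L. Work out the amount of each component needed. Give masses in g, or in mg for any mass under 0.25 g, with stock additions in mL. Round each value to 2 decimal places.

calcium chloride dihydrate 0.48 g; sodium acetate trihydrate 4.42 g; sodium hydroxide 2.56 mL; sodium molybdate dihydrate 5.58 mg; Tricine 1.27 g; tetracycline 2.41 mL; calcium chloride 13.61 mL

Scale factor relative to 1 L: 0.507.
calcium chloride dihydrate: 0.0939 g per 100 mL × 507 mL ÷ 100 = 0.48 g
sodium acetate trihydrate: 64 mmol/L × 136.1 g/mol × 0.507 L ÷ 1000 = 4.42 g
sodium hydroxide: dilute stock: 6.62 mM × 507 mL ÷ 1310 mM = 2.56 mL
sodium molybdate dihydrate: 45.5 µmol/L × 241.95 g/mol × 0.507 L ÷ 1000 = 5.58 mg
Tricine: 0.25 g per 100 mL × 507 mL ÷ 100 = 1.27 g
tetracycline: V = C2·V2/C1 = 28.1 µg/mL × 507 mL ÷ 5920 µg/mL = 2.41 mL
calcium chloride: V = C2·V2/C1 = 8.24 mM × 507 mL ÷ 307 mM = 13.61 mL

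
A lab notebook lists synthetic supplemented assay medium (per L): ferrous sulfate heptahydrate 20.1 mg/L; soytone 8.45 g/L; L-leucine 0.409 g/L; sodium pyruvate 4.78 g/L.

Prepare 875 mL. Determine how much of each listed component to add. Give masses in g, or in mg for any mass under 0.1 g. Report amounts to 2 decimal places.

ferrous sulfate heptahydrate 17.59 mg; soytone 7.39 g; L-leucine 0.36 g; sodium pyruvate 4.18 g

Target volume = 875 mL = 0.875 L.
ferrous sulfate heptahydrate: 20.1 mg/L × 0.875 L = 17.59 mg
soytone: 8.45 g/L × 0.875 L = 7.39 g
L-leucine: 0.409 g/L × 0.875 L = 0.36 g
sodium pyruvate: 4.78 g/L × 0.875 L = 4.18 g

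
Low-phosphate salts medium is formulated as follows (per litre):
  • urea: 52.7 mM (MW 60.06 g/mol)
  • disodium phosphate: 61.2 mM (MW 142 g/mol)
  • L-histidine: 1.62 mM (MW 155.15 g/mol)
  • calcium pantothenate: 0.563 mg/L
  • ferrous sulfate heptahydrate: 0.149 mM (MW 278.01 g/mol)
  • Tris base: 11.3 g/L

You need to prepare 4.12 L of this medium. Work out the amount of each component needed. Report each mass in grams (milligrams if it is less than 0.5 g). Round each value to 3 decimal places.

urea 13.040 g; disodium phosphate 35.804 g; L-histidine 1.036 g; calcium pantothenate 2.320 mg; ferrous sulfate heptahydrate 170.665 mg; Tris base 46.556 g

Working volume: 4.12 L.
urea: 52.7 mmol/L × 60.06 g/mol × 4.12 L ÷ 1000 = 13.040 g
disodium phosphate: 61.2 mmol/L × 142 g/mol × 4.12 L ÷ 1000 = 35.804 g
L-histidine: 1.62 mmol/L × 155.15 g/mol × 4.12 L ÷ 1000 = 1.036 g
calcium pantothenate: 0.563 mg/L × 4.12 L = 2.320 mg
ferrous sulfate heptahydrate: 0.149 mmol/L × 278.01 mg/mmol × 4.12 L = 170.665 mg
Tris base: 11.3 g/L × 4.12 L = 46.556 g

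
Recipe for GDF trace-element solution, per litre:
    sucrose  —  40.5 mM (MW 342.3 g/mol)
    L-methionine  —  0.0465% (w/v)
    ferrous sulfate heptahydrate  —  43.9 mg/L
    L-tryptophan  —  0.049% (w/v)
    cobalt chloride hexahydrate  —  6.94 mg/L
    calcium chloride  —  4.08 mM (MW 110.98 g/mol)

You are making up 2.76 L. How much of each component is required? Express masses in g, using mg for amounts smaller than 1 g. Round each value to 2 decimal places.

Working volume: 2.76 L.
sucrose: 40.5 mmol/L × 342.3 g/mol × 2.76 L ÷ 1000 = 38.26 g
L-methionine: 0.0465% w/v = 0.465 g/L → 0.465 × 2.76 L = 1.28 g
ferrous sulfate heptahydrate: 43.9 mg/L × 2.76 L = 121.16 mg
L-tryptophan: 0.049% w/v = 0.49 g/L → 0.49 × 2.76 L = 1.35 g
cobalt chloride hexahydrate: 6.94 mg/L × 2.76 L = 19.15 mg
calcium chloride: 4.08 mmol/L × 110.98 g/mol × 2.76 L ÷ 1000 = 1.25 g

sucrose 38.26 g; L-methionine 1.28 g; ferrous sulfate heptahydrate 121.16 mg; L-tryptophan 1.35 g; cobalt chloride hexahydrate 19.15 mg; calcium chloride 1.25 g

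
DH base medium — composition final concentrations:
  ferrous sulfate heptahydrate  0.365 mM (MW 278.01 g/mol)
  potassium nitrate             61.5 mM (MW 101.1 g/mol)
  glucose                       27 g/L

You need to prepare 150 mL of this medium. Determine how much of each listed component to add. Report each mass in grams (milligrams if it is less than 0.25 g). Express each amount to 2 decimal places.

Scale factor relative to 1 L: 0.15.
ferrous sulfate heptahydrate: 0.365 mmol/L × 278.01 mg/mmol × 0.15 L = 15.22 mg
potassium nitrate: 61.5 mmol/L × 101.1 g/mol × 0.15 L ÷ 1000 = 0.93 g
glucose: 27 g/L × 0.15 L = 4.05 g

ferrous sulfate heptahydrate 15.22 mg; potassium nitrate 0.93 g; glucose 4.05 g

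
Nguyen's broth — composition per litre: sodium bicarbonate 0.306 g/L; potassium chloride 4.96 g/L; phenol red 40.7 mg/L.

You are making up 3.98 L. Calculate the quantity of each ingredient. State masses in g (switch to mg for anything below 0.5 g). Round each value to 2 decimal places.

Working volume: 3.98 L.
sodium bicarbonate: 0.306 g/L × 3.98 L = 1.22 g
potassium chloride: 4.96 g/L × 3.98 L = 19.74 g
phenol red: 40.7 mg/L × 3.98 L = 161.99 mg

sodium bicarbonate 1.22 g; potassium chloride 19.74 g; phenol red 161.99 mg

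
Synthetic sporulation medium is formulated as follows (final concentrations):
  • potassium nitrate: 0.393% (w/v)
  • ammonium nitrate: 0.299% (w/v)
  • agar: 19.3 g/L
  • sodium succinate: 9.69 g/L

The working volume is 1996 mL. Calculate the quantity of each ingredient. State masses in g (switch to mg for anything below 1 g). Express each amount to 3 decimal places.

Scale factor relative to 1 L: 1.996.
potassium nitrate: 0.393% w/v = 3.93 g/L → 3.93 × 1.996 L = 7.844 g
ammonium nitrate: 0.299% w/v = 2.99 g/L → 2.99 × 1.996 L = 5.968 g
agar: 19.3 g/L × 1.996 L = 38.523 g
sodium succinate: 9.69 g/L × 1.996 L = 19.341 g

potassium nitrate 7.844 g; ammonium nitrate 5.968 g; agar 38.523 g; sodium succinate 19.341 g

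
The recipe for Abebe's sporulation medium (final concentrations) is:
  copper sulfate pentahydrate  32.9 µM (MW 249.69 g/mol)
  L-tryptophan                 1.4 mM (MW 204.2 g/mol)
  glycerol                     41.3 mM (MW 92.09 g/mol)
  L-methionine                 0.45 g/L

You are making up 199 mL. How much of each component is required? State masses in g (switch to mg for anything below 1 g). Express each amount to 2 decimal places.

copper sulfate pentahydrate 1.63 mg; L-tryptophan 56.89 mg; glycerol 756.86 mg; L-methionine 89.55 mg

Target volume = 199 mL = 0.199 L.
copper sulfate pentahydrate: 32.9 µmol/L × 249.69 g/mol × 0.199 L ÷ 1000 = 1.63 mg
L-tryptophan: 1.4 mmol/L × 204.2 mg/mmol × 0.199 L = 56.89 mg
glycerol: 41.3 mmol/L × 92.09 mg/mmol × 0.199 L = 756.86 mg
L-methionine: 0.45 g/L × 0.199 L = 0.08955 g = 89.55 mg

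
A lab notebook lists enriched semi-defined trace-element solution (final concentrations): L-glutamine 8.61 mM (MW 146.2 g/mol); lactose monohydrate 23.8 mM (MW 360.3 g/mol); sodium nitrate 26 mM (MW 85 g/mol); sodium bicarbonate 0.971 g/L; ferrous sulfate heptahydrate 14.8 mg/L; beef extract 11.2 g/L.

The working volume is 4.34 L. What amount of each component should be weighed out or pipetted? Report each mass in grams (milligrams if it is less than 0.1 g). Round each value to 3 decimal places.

Working volume: 4.34 L.
L-glutamine: 8.61 mmol/L × 146.2 g/mol × 4.34 L ÷ 1000 = 5.463 g
lactose monohydrate: 23.8 mmol/L × 360.3 g/mol × 4.34 L ÷ 1000 = 37.216 g
sodium nitrate: 26 mmol/L × 85 g/mol × 4.34 L ÷ 1000 = 9.591 g
sodium bicarbonate: 0.971 g/L × 4.34 L = 4.214 g
ferrous sulfate heptahydrate: 14.8 mg/L × 4.34 L = 64.232 mg
beef extract: 11.2 g/L × 4.34 L = 48.608 g

L-glutamine 5.463 g; lactose monohydrate 37.216 g; sodium nitrate 9.591 g; sodium bicarbonate 4.214 g; ferrous sulfate heptahydrate 64.232 mg; beef extract 48.608 g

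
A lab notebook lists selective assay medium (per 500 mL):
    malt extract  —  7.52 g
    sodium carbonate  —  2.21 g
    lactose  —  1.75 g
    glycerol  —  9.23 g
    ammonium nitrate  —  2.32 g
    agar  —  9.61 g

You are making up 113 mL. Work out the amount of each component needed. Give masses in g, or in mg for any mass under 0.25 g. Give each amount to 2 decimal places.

Scale factor = 113 mL / 500 mL = 0.226.
malt extract: 7.52 g × (113 mL / 500 mL) = 1.70 g
sodium carbonate: 2.21 g × (113 mL / 500 mL) = 0.50 g
lactose: 1.75 g × (113 mL / 500 mL) = 0.40 g
glycerol: 9.23 g × (113 mL / 500 mL) = 2.09 g
ammonium nitrate: 2.32 g × (113 mL / 500 mL) = 0.52 g
agar: 9.61 g × (113 mL / 500 mL) = 2.17 g

malt extract 1.70 g; sodium carbonate 0.50 g; lactose 0.40 g; glycerol 2.09 g; ammonium nitrate 0.52 g; agar 2.17 g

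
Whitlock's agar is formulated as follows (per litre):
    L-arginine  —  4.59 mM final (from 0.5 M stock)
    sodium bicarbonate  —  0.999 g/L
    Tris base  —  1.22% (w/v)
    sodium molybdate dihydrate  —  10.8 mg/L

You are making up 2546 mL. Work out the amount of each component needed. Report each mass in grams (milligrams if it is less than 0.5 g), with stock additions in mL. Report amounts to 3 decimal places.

L-arginine 23.372 mL; sodium bicarbonate 2.543 g; Tris base 31.061 g; sodium molybdate dihydrate 27.497 mg

Target volume = 2546 mL = 2.546 L.
L-arginine: dilute stock: 4.59 mM × 2546 mL ÷ 500 mM = 23.372 mL
sodium bicarbonate: 0.999 g/L × 2.546 L = 2.543 g
Tris base: 1.22% w/v = 12.2 g/L → 12.2 × 2.546 L = 31.061 g
sodium molybdate dihydrate: 10.8 mg/L × 2.546 L = 27.497 mg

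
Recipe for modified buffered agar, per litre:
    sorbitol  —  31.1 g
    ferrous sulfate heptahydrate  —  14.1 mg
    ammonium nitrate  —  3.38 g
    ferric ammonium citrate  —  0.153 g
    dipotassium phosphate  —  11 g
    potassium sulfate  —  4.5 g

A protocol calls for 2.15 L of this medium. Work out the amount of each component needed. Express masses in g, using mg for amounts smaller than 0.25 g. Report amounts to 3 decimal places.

sorbitol 66.865 g; ferrous sulfate heptahydrate 30.315 mg; ammonium nitrate 7.267 g; ferric ammonium citrate 0.329 g; dipotassium phosphate 23.650 g; potassium sulfate 9.675 g

Ratio of target to recipe volume: 2150 / 1000 = 2.15.
sorbitol: 31.1 g × (2150 mL / 1000 mL) = 66.865 g
ferrous sulfate heptahydrate: 14.1 mg × (2150 mL / 1000 mL) = 30.315 mg
ammonium nitrate: 3.38 g × (2150 mL / 1000 mL) = 7.267 g
ferric ammonium citrate: 0.153 g × (2150 mL / 1000 mL) = 0.329 g
dipotassium phosphate: 11 g × (2150 mL / 1000 mL) = 23.650 g
potassium sulfate: 4.5 g × (2150 mL / 1000 mL) = 9.675 g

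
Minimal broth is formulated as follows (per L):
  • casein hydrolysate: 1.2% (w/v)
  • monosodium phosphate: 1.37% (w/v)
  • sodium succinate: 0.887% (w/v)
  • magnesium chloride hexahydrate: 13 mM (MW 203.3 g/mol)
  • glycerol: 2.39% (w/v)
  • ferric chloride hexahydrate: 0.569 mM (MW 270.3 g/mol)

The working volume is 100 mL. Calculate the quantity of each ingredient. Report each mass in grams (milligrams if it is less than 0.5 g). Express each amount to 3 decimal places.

casein hydrolysate 1.200 g; monosodium phosphate 1.370 g; sodium succinate 0.887 g; magnesium chloride hexahydrate 264.290 mg; glycerol 2.390 g; ferric chloride hexahydrate 15.380 mg

Target volume = 100 mL = 0.1 L.
casein hydrolysate: 1.2 g per 100 mL × 100 mL ÷ 100 = 1.200 g
monosodium phosphate: 1.37 g per 100 mL × 100 mL ÷ 100 = 1.370 g
sodium succinate: 0.887% w/v = 8.87 g/L → 8.87 × 0.1 L = 0.887 g
magnesium chloride hexahydrate: 13 mmol/L × 203.3 mg/mmol × 0.1 L = 264.290 mg
glycerol: 2.39 g per 100 mL × 100 mL ÷ 100 = 2.390 g
ferric chloride hexahydrate: 0.569 mmol/L × 270.3 mg/mmol × 0.1 L = 15.380 mg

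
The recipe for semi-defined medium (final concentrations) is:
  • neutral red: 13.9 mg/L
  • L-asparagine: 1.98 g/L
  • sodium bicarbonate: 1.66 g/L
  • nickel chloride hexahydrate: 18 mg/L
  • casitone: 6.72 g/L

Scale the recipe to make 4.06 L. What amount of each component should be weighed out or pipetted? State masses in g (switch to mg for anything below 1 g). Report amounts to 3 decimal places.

Working volume: 4.06 L.
neutral red: 13.9 mg/L × 4.06 L = 56.434 mg
L-asparagine: 1.98 g/L × 4.06 L = 8.039 g
sodium bicarbonate: 1.66 g/L × 4.06 L = 6.740 g
nickel chloride hexahydrate: 18 mg/L × 4.06 L = 73.080 mg
casitone: 6.72 g/L × 4.06 L = 27.283 g

neutral red 56.434 mg; L-asparagine 8.039 g; sodium bicarbonate 6.740 g; nickel chloride hexahydrate 73.080 mg; casitone 27.283 g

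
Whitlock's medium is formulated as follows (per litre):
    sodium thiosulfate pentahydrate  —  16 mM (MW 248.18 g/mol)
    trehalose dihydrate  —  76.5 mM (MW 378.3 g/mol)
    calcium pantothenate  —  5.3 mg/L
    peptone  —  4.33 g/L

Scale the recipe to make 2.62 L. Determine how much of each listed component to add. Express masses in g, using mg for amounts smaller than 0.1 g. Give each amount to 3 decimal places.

Scale factor relative to 1 L: 2.62.
sodium thiosulfate pentahydrate: 16 mmol/L × 248.18 g/mol × 2.62 L ÷ 1000 = 10.404 g
trehalose dihydrate: 76.5 mmol/L × 378.3 g/mol × 2.62 L ÷ 1000 = 75.823 g
calcium pantothenate: 5.3 mg/L × 2.62 L = 13.886 mg
peptone: 4.33 g/L × 2.62 L = 11.345 g

sodium thiosulfate pentahydrate 10.404 g; trehalose dihydrate 75.823 g; calcium pantothenate 13.886 mg; peptone 11.345 g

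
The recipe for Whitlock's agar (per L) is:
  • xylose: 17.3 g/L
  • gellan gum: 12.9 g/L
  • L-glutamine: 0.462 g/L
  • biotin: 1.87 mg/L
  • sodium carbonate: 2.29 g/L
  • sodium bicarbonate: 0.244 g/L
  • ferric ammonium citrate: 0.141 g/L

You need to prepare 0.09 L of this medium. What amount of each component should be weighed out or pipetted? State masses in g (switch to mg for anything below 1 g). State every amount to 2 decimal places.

Scale factor relative to 1 L: 0.09.
xylose: 17.3 g/L × 0.09 L = 1.56 g
gellan gum: 12.9 g/L × 0.09 L = 1.16 g
L-glutamine: 0.462 g/L × 0.09 L = 0.04158 g = 41.58 mg
biotin: 1.87 mg/L × 0.09 L = 0.17 mg
sodium carbonate: 2.29 g/L × 0.09 L = 0.2061 g = 206.10 mg
sodium bicarbonate: 0.244 g/L × 0.09 L = 0.02196 g = 21.96 mg
ferric ammonium citrate: 0.141 g/L × 0.09 L = 0.01269 g = 12.69 mg

xylose 1.56 g; gellan gum 1.16 g; L-glutamine 41.58 mg; biotin 0.17 mg; sodium carbonate 206.10 mg; sodium bicarbonate 21.96 mg; ferric ammonium citrate 12.69 mg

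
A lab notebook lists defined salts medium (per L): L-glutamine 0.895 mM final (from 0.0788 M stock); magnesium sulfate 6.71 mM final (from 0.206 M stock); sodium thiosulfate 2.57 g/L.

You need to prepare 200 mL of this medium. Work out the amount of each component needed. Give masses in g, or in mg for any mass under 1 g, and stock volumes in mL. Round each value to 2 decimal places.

Scale factor relative to 1 L: 0.2.
L-glutamine: dilute stock: 0.895 mM × 200 mL ÷ 78.8 mM = 2.27 mL
magnesium sulfate: V = C2·V2/C1 = 6.71 mM × 200 mL ÷ 206 mM = 6.51 mL
sodium thiosulfate: 2.57 g/L × 0.2 L = 0.514 g = 514.00 mg

L-glutamine 2.27 mL; magnesium sulfate 6.51 mL; sodium thiosulfate 514.00 mg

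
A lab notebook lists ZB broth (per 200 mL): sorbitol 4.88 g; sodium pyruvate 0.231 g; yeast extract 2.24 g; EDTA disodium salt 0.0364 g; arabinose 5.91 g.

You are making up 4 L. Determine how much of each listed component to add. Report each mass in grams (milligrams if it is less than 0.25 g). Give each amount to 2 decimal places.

sorbitol 97.60 g; sodium pyruvate 4.62 g; yeast extract 44.80 g; EDTA disodium salt 0.73 g; arabinose 118.20 g

Ratio of target to recipe volume: 4000 / 200 = 20.
sorbitol: 4.88 g × (4000 mL / 200 mL) = 97.60 g
sodium pyruvate: 0.231 g × (4000 mL / 200 mL) = 4.62 g
yeast extract: 2.24 g × (4000 mL / 200 mL) = 44.80 g
EDTA disodium salt: 0.0364 g × (4000 mL / 200 mL) = 0.73 g
arabinose: 5.91 g × (4000 mL / 200 mL) = 118.20 g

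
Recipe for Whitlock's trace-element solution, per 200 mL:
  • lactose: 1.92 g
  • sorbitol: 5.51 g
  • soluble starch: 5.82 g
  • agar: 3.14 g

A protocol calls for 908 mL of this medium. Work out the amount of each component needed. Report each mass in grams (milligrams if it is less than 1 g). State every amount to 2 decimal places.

Ratio of target to recipe volume: 908 / 200 = 4.54.
lactose: 1.92 g × (908 mL / 200 mL) = 8.72 g
sorbitol: 5.51 g × (908 mL / 200 mL) = 25.02 g
soluble starch: 5.82 g × (908 mL / 200 mL) = 26.42 g
agar: 3.14 g × (908 mL / 200 mL) = 14.26 g

lactose 8.72 g; sorbitol 25.02 g; soluble starch 26.42 g; agar 14.26 g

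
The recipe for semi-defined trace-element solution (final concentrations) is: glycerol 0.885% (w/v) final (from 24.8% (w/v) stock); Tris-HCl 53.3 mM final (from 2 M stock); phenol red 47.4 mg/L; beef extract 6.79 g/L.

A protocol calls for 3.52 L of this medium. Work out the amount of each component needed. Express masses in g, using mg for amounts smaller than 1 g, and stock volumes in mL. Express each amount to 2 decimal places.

glycerol 125.61 mL; Tris-HCl 93.81 mL; phenol red 166.85 mg; beef extract 23.90 g

Working volume: 3.52 L.
glycerol: dilute stock: 0.885% ÷ 24.8% × 3520 mL = 125.61 mL
Tris-HCl: C1V1 = C2V2 → 53.3 mM × 3520 mL ÷ 2000 mM = 93.81 mL
phenol red: 47.4 mg/L × 3.52 L = 166.85 mg
beef extract: 6.79 g/L × 3.52 L = 23.90 g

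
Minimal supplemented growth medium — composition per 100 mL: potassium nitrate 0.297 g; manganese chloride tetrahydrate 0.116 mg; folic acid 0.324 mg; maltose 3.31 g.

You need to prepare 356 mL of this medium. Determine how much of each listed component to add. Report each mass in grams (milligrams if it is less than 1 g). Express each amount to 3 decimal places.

Ratio of target to recipe volume: 356 / 100 = 3.56.
potassium nitrate: 0.297 g × (356 mL / 100 mL) = 1.057 g
manganese chloride tetrahydrate: 0.116 mg × (356 mL / 100 mL) = 0.413 mg
folic acid: 0.324 mg × (356 mL / 100 mL) = 1.153 mg
maltose: 3.31 g × (356 mL / 100 mL) = 11.784 g

potassium nitrate 1.057 g; manganese chloride tetrahydrate 0.413 mg; folic acid 1.153 mg; maltose 11.784 g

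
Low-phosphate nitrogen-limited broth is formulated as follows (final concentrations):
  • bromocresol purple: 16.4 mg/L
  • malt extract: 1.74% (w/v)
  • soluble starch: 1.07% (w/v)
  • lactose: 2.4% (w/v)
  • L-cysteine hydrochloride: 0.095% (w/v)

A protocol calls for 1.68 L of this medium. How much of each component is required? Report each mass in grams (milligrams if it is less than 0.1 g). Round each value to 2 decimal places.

Working volume: 1.68 L.
bromocresol purple: 16.4 mg/L × 1.68 L = 27.55 mg
malt extract: 1.74% w/v = 17.4 g/L → 17.4 × 1.68 L = 29.23 g
soluble starch: 1.07 g per 100 mL × 1680 mL ÷ 100 = 17.98 g
lactose: 2.4 g per 100 mL × 1680 mL ÷ 100 = 40.32 g
L-cysteine hydrochloride: 0.095% w/v = 0.95 g/L → 0.95 × 1.68 L = 1.60 g

bromocresol purple 27.55 mg; malt extract 29.23 g; soluble starch 17.98 g; lactose 40.32 g; L-cysteine hydrochloride 1.60 g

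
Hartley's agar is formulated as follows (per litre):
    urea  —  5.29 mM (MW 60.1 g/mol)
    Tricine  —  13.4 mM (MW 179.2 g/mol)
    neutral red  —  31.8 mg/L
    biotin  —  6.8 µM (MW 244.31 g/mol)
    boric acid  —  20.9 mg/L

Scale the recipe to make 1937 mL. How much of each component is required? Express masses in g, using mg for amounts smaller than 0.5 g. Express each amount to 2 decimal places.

Working volume: 1937 mL = 1.937 L.
urea: 5.29 mmol/L × 60.1 g/mol × 1.937 L ÷ 1000 = 0.62 g
Tricine: 13.4 mmol/L × 179.2 g/mol × 1.937 L ÷ 1000 = 4.65 g
neutral red: 31.8 mg/L × 1.937 L = 61.60 mg
biotin: 6.8 µmol/L × 244.31 g/mol × 1.937 L ÷ 1000 = 3.22 mg
boric acid: 20.9 mg/L × 1.937 L = 40.48 mg

urea 0.62 g; Tricine 4.65 g; neutral red 61.60 mg; biotin 3.22 mg; boric acid 40.48 mg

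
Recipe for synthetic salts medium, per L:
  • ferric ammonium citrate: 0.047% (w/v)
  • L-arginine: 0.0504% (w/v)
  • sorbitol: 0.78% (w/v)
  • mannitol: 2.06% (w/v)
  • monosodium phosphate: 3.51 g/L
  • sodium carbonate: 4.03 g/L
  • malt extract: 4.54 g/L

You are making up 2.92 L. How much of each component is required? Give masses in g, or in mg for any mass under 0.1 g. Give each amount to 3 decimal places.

Scale factor relative to 1 L: 2.92.
ferric ammonium citrate: 0.047% w/v = 0.47 g/L → 0.47 × 2.92 L = 1.372 g
L-arginine: 0.0504 g per 100 mL × 2920 mL ÷ 100 = 1.472 g
sorbitol: 0.78 g per 100 mL × 2920 mL ÷ 100 = 22.776 g
mannitol: 2.06 g per 100 mL × 2920 mL ÷ 100 = 60.152 g
monosodium phosphate: 3.51 g/L × 2.92 L = 10.249 g
sodium carbonate: 4.03 g/L × 2.92 L = 11.768 g
malt extract: 4.54 g/L × 2.92 L = 13.257 g

ferric ammonium citrate 1.372 g; L-arginine 1.472 g; sorbitol 22.776 g; mannitol 60.152 g; monosodium phosphate 10.249 g; sodium carbonate 11.768 g; malt extract 13.257 g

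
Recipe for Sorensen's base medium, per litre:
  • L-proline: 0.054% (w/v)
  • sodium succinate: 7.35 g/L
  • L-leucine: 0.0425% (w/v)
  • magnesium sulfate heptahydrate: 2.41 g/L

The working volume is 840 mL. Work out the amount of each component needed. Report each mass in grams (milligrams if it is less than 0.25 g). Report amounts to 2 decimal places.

L-proline 0.45 g; sodium succinate 6.17 g; L-leucine 0.36 g; magnesium sulfate heptahydrate 2.02 g

Working volume: 840 mL = 0.84 L.
L-proline: 0.054% w/v = 0.54 g/L → 0.54 × 0.84 L = 0.45 g
sodium succinate: 7.35 g/L × 0.84 L = 6.17 g
L-leucine: 0.0425 g per 100 mL × 840 mL ÷ 100 = 0.36 g
magnesium sulfate heptahydrate: 2.41 g/L × 0.84 L = 2.02 g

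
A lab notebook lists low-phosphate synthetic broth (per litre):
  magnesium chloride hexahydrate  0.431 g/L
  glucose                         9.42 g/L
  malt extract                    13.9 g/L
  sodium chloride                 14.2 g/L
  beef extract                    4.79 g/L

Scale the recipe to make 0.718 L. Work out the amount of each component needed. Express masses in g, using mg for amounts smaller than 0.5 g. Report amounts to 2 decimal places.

Working volume: 0.718 L.
magnesium chloride hexahydrate: 0.431 g/L × 0.718 L = 0.309458 g = 309.46 mg
glucose: 9.42 g/L × 0.718 L = 6.76 g
malt extract: 13.9 g/L × 0.718 L = 9.98 g
sodium chloride: 14.2 g/L × 0.718 L = 10.20 g
beef extract: 4.79 g/L × 0.718 L = 3.44 g

magnesium chloride hexahydrate 309.46 mg; glucose 6.76 g; malt extract 9.98 g; sodium chloride 10.20 g; beef extract 3.44 g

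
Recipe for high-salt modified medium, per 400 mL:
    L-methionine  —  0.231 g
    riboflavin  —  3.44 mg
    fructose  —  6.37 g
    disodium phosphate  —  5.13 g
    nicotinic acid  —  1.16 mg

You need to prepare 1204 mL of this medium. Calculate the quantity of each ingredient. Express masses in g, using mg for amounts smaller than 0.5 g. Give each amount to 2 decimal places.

L-methionine 0.70 g; riboflavin 10.35 mg; fructose 19.17 g; disodium phosphate 15.44 g; nicotinic acid 3.49 mg

Scale factor = 1204 mL / 400 mL = 3.01.
L-methionine: 0.231 g × (1204 mL / 400 mL) = 0.70 g
riboflavin: 3.44 mg × (1204 mL / 400 mL) = 10.35 mg
fructose: 6.37 g × (1204 mL / 400 mL) = 19.17 g
disodium phosphate: 5.13 g × (1204 mL / 400 mL) = 15.44 g
nicotinic acid: 1.16 mg × (1204 mL / 400 mL) = 3.49 mg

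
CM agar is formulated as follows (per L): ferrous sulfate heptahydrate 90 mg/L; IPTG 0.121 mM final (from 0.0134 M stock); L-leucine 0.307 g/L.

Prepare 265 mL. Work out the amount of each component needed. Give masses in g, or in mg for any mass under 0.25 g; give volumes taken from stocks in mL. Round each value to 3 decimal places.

Scale factor relative to 1 L: 0.265.
ferrous sulfate heptahydrate: 90 mg/L × 0.265 L = 23.850 mg
IPTG: V = C2·V2/C1 = 0.121 mM × 265 mL ÷ 13.4 mM = 2.393 mL
L-leucine: 0.307 g/L × 0.265 L = 0.081355 g = 81.355 mg

ferrous sulfate heptahydrate 23.850 mg; IPTG 2.393 mL; L-leucine 81.355 mg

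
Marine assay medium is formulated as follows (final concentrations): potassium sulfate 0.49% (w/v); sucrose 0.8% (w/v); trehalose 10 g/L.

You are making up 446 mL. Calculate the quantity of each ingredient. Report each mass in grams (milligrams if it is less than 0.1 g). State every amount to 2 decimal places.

Scale factor relative to 1 L: 0.446.
potassium sulfate: 0.49 g per 100 mL × 446 mL ÷ 100 = 2.19 g
sucrose: 0.8 g per 100 mL × 446 mL ÷ 100 = 3.57 g
trehalose: 10 g/L × 0.446 L = 4.46 g

potassium sulfate 2.19 g; sucrose 3.57 g; trehalose 4.46 g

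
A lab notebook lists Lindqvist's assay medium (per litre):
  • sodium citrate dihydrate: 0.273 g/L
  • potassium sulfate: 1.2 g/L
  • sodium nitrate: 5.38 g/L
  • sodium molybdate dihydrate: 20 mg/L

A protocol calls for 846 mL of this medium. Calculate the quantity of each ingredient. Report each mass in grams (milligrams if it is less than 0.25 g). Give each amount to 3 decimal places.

Working volume: 846 mL = 0.846 L.
sodium citrate dihydrate: 0.273 g/L × 0.846 L = 0.230958 g = 230.958 mg
potassium sulfate: 1.2 g/L × 0.846 L = 1.015 g
sodium nitrate: 5.38 g/L × 0.846 L = 4.551 g
sodium molybdate dihydrate: 20 mg/L × 0.846 L = 16.920 mg

sodium citrate dihydrate 230.958 mg; potassium sulfate 1.015 g; sodium nitrate 4.551 g; sodium molybdate dihydrate 16.920 mg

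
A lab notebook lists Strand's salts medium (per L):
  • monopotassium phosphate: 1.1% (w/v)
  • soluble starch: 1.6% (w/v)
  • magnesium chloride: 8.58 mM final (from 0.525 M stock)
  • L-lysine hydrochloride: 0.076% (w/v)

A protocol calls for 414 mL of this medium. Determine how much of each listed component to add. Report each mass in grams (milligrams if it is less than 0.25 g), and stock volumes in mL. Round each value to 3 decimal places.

monopotassium phosphate 4.554 g; soluble starch 6.624 g; magnesium chloride 6.766 mL; L-lysine hydrochloride 0.315 g

Scale factor relative to 1 L: 0.414.
monopotassium phosphate: 1.1 g per 100 mL × 414 mL ÷ 100 = 4.554 g
soluble starch: 1.6 g per 100 mL × 414 mL ÷ 100 = 6.624 g
magnesium chloride: C1V1 = C2V2 → 8.58 mM × 414 mL ÷ 525 mM = 6.766 mL
L-lysine hydrochloride: 0.076 g per 100 mL × 414 mL ÷ 100 = 0.315 g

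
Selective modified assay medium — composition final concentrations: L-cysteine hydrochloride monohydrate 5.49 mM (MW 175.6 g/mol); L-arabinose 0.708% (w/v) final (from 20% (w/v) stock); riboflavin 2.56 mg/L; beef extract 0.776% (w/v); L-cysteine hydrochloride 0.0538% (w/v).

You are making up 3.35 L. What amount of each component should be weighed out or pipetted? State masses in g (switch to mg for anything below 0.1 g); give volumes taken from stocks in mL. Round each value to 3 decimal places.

Scale factor relative to 1 L: 3.35.
L-cysteine hydrochloride monohydrate: 5.49 mmol/L × 175.6 g/mol × 3.35 L ÷ 1000 = 3.230 g
L-arabinose: C1V1 = C2V2 → 0.708% ÷ 20% × 3350 mL = 118.590 mL
riboflavin: 2.56 mg/L × 3.35 L = 8.576 mg
beef extract: 0.776 g per 100 mL × 3350 mL ÷ 100 = 25.996 g
L-cysteine hydrochloride: 0.0538% w/v = 0.538 g/L → 0.538 × 3.35 L = 1.802 g

L-cysteine hydrochloride monohydrate 3.230 g; L-arabinose 118.590 mL; riboflavin 8.576 mg; beef extract 25.996 g; L-cysteine hydrochloride 1.802 g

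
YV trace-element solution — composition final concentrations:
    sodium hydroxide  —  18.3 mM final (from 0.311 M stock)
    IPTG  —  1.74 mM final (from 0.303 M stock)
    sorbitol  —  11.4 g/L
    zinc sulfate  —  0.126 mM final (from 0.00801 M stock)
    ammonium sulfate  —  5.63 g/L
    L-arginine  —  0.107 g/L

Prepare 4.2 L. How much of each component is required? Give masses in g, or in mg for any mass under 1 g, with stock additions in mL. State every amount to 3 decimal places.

Scale factor relative to 1 L: 4.2.
sodium hydroxide: dilute stock: 18.3 mM × 4200 mL ÷ 311 mM = 247.138 mL
IPTG: C1V1 = C2V2 → 1.74 mM × 4200 mL ÷ 303 mM = 24.119 mL
sorbitol: 11.4 g/L × 4.2 L = 47.880 g
zinc sulfate: dilute stock: 0.126 mM × 4200 mL ÷ 8.01 mM = 66.067 mL
ammonium sulfate: 5.63 g/L × 4.2 L = 23.646 g
L-arginine: 0.107 g/L × 4.2 L = 0.4494 g = 449.400 mg

sodium hydroxide 247.138 mL; IPTG 24.119 mL; sorbitol 47.880 g; zinc sulfate 66.067 mL; ammonium sulfate 23.646 g; L-arginine 449.400 mg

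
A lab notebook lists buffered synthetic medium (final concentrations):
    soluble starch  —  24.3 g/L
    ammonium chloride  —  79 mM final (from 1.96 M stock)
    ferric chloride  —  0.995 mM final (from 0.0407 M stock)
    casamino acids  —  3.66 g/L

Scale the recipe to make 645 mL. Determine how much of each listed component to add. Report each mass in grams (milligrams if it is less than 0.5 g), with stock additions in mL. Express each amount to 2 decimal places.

soluble starch 15.67 g; ammonium chloride 26.00 mL; ferric chloride 15.77 mL; casamino acids 2.36 g

Target volume = 645 mL = 0.645 L.
soluble starch: 24.3 g/L × 0.645 L = 15.67 g
ammonium chloride: dilute stock: 79 mM × 645 mL ÷ 1960 mM = 26.00 mL
ferric chloride: dilute stock: 0.995 mM × 645 mL ÷ 40.7 mM = 15.77 mL
casamino acids: 3.66 g/L × 0.645 L = 2.36 g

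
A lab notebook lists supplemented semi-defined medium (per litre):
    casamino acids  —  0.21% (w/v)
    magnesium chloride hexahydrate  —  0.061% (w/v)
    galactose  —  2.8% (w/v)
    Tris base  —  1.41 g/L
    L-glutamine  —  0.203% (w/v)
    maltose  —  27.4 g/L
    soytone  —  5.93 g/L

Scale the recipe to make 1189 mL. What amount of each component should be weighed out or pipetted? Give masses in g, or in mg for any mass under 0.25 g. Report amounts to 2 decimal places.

casamino acids 2.50 g; magnesium chloride hexahydrate 0.73 g; galactose 33.29 g; Tris base 1.68 g; L-glutamine 2.41 g; maltose 32.58 g; soytone 7.05 g

Working volume: 1189 mL = 1.189 L.
casamino acids: 0.21% w/v = 2.1 g/L → 2.1 × 1.189 L = 2.50 g
magnesium chloride hexahydrate: 0.061% w/v = 0.61 g/L → 0.61 × 1.189 L = 0.73 g
galactose: 2.8% w/v = 28 g/L → 28 × 1.189 L = 33.29 g
Tris base: 1.41 g/L × 1.189 L = 1.68 g
L-glutamine: 0.203% w/v = 2.03 g/L → 2.03 × 1.189 L = 2.41 g
maltose: 27.4 g/L × 1.189 L = 32.58 g
soytone: 5.93 g/L × 1.189 L = 7.05 g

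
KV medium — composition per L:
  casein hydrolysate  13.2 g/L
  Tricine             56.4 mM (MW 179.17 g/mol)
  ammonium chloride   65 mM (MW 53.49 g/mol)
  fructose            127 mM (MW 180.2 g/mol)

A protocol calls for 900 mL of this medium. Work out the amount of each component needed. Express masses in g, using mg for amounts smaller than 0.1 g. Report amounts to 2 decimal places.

Scale factor relative to 1 L: 0.9.
casein hydrolysate: 13.2 g/L × 0.9 L = 11.88 g
Tricine: 56.4 mmol/L × 179.17 g/mol × 0.9 L ÷ 1000 = 9.09 g
ammonium chloride: 65 mmol/L × 53.49 g/mol × 0.9 L ÷ 1000 = 3.13 g
fructose: 127 mmol/L × 180.2 g/mol × 0.9 L ÷ 1000 = 20.60 g

casein hydrolysate 11.88 g; Tricine 9.09 g; ammonium chloride 3.13 g; fructose 20.60 g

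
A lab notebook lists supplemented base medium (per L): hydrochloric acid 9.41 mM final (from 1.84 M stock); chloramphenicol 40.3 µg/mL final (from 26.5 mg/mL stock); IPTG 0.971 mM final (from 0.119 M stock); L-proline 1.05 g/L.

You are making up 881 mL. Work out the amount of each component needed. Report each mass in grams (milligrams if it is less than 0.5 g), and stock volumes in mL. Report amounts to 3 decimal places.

Target volume = 881 mL = 0.881 L.
hydrochloric acid: V = C2·V2/C1 = 9.41 mM × 881 mL ÷ 1840 mM = 4.506 mL
chloramphenicol: C1V1 = C2V2 → 40.3 µg/mL × 881 mL ÷ 26500 µg/mL = 1.340 mL
IPTG: dilute stock: 0.971 mM × 881 mL ÷ 119 mM = 7.189 mL
L-proline: 1.05 g/L × 0.881 L = 0.925 g

hydrochloric acid 4.506 mL; chloramphenicol 1.340 mL; IPTG 7.189 mL; L-proline 0.925 g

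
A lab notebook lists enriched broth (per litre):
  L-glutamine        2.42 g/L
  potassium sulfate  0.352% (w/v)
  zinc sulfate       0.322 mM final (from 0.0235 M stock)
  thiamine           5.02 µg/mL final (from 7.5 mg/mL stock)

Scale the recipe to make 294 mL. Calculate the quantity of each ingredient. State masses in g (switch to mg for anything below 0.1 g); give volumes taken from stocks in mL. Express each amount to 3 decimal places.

L-glutamine 0.711 g; potassium sulfate 1.035 g; zinc sulfate 4.028 mL; thiamine 0.197 mL

Scale factor relative to 1 L: 0.294.
L-glutamine: 2.42 g/L × 0.294 L = 0.711 g
potassium sulfate: 0.352 g per 100 mL × 294 mL ÷ 100 = 1.035 g
zinc sulfate: V = C2·V2/C1 = 0.322 mM × 294 mL ÷ 23.5 mM = 4.028 mL
thiamine: V = C2·V2/C1 = 5.02 µg/mL × 294 mL ÷ 7500 µg/mL = 0.197 mL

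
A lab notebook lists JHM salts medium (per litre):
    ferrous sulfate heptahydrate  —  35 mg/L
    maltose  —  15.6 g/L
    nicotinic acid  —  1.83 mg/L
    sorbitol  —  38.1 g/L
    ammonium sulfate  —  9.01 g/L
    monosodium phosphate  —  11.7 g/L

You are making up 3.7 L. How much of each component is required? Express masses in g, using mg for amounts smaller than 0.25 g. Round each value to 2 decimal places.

Scale factor relative to 1 L: 3.7.
ferrous sulfate heptahydrate: 35 mg/L × 3.7 L = 129.50 mg
maltose: 15.6 g/L × 3.7 L = 57.72 g
nicotinic acid: 1.83 mg/L × 3.7 L = 6.77 mg
sorbitol: 38.1 g/L × 3.7 L = 140.97 g
ammonium sulfate: 9.01 g/L × 3.7 L = 33.34 g
monosodium phosphate: 11.7 g/L × 3.7 L = 43.29 g

ferrous sulfate heptahydrate 129.50 mg; maltose 57.72 g; nicotinic acid 6.77 mg; sorbitol 140.97 g; ammonium sulfate 33.34 g; monosodium phosphate 43.29 g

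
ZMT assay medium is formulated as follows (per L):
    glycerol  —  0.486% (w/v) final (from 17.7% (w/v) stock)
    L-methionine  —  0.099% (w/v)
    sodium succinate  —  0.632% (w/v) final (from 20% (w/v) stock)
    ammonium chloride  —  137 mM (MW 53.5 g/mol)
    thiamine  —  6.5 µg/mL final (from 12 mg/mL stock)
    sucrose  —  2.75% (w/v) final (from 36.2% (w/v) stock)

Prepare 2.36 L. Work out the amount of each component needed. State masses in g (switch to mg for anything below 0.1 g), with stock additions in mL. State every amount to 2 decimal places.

Working volume: 2.36 L.
glycerol: V = C2·V2/C1 = 0.486% ÷ 17.7% × 2360 mL = 64.80 mL
L-methionine: 0.099 g per 100 mL × 2360 mL ÷ 100 = 2.34 g
sodium succinate: dilute stock: 0.632% ÷ 20% × 2360 mL = 74.58 mL
ammonium chloride: 137 mmol/L × 53.5 g/mol × 2.36 L ÷ 1000 = 17.30 g
thiamine: V = C2·V2/C1 = 6.5 µg/mL × 2360 mL ÷ 12000 µg/mL = 1.28 mL
sucrose: dilute stock: 2.75% ÷ 36.2% × 2360 mL = 179.28 mL

glycerol 64.80 mL; L-methionine 2.34 g; sodium succinate 74.58 mL; ammonium chloride 17.30 g; thiamine 1.28 mL; sucrose 179.28 mL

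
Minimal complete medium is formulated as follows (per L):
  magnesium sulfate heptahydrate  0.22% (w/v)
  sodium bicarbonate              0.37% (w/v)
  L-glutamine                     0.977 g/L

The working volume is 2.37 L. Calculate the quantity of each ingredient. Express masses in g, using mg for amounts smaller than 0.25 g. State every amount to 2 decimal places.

Scale factor relative to 1 L: 2.37.
magnesium sulfate heptahydrate: 0.22 g per 100 mL × 2370 mL ÷ 100 = 5.21 g
sodium bicarbonate: 0.37% w/v = 3.7 g/L → 3.7 × 2.37 L = 8.77 g
L-glutamine: 0.977 g/L × 2.37 L = 2.32 g

magnesium sulfate heptahydrate 5.21 g; sodium bicarbonate 8.77 g; L-glutamine 2.32 g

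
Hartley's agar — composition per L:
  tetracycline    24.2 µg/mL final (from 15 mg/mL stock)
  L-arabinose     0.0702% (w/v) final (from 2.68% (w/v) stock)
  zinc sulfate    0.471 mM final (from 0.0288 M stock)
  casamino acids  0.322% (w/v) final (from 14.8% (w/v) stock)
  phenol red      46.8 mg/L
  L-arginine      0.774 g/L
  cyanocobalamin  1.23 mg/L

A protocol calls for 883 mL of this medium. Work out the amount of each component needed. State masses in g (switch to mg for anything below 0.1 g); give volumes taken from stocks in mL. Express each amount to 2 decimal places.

Scale factor relative to 1 L: 0.883.
tetracycline: C1V1 = C2V2 → 24.2 µg/mL × 883 mL ÷ 15000 µg/mL = 1.42 mL
L-arabinose: V = C2·V2/C1 = 0.0702% ÷ 2.68% × 883 mL = 23.13 mL
zinc sulfate: V = C2·V2/C1 = 0.471 mM × 883 mL ÷ 28.8 mM = 14.44 mL
casamino acids: V = C2·V2/C1 = 0.322% ÷ 14.8% × 883 mL = 19.21 mL
phenol red: 46.8 mg/L × 0.883 L = 41.32 mg
L-arginine: 0.774 g/L × 0.883 L = 0.68 g
cyanocobalamin: 1.23 mg/L × 0.883 L = 1.09 mg

tetracycline 1.42 mL; L-arabinose 23.13 mL; zinc sulfate 14.44 mL; casamino acids 19.21 mL; phenol red 41.32 mg; L-arginine 0.68 g; cyanocobalamin 1.09 mg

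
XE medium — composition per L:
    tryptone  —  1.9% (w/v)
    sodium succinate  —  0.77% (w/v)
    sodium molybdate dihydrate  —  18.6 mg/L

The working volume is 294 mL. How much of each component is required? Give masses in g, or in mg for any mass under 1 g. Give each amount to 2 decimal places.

tryptone 5.59 g; sodium succinate 2.26 g; sodium molybdate dihydrate 5.47 mg

Working volume: 294 mL = 0.294 L.
tryptone: 1.9 g per 100 mL × 294 mL ÷ 100 = 5.59 g
sodium succinate: 0.77 g per 100 mL × 294 mL ÷ 100 = 2.26 g
sodium molybdate dihydrate: 18.6 mg/L × 0.294 L = 5.47 mg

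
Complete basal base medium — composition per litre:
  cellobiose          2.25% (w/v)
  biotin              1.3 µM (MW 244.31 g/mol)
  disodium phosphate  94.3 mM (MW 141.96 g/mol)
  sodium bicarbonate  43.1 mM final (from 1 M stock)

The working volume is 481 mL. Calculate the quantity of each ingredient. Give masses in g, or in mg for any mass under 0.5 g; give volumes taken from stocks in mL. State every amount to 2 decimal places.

cellobiose 10.82 g; biotin 0.15 mg; disodium phosphate 6.44 g; sodium bicarbonate 20.73 mL

Scale factor relative to 1 L: 0.481.
cellobiose: 2.25% w/v = 22.5 g/L → 22.5 × 0.481 L = 10.82 g
biotin: 1.3 µmol/L × 244.31 g/mol × 0.481 L ÷ 1000 = 0.15 mg
disodium phosphate: 94.3 mmol/L × 141.96 g/mol × 0.481 L ÷ 1000 = 6.44 g
sodium bicarbonate: V = C2·V2/C1 = 43.1 mM × 481 mL ÷ 1000 mM = 20.73 mL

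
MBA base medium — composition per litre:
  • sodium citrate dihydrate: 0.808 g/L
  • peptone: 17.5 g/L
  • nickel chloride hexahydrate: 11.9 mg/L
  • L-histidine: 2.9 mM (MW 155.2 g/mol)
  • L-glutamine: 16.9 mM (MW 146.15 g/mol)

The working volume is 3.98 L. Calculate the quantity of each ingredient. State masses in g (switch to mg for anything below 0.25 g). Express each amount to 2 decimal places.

sodium citrate dihydrate 3.22 g; peptone 69.65 g; nickel chloride hexahydrate 47.36 mg; L-histidine 1.79 g; L-glutamine 9.83 g

Working volume: 3.98 L.
sodium citrate dihydrate: 0.808 g/L × 3.98 L = 3.22 g
peptone: 17.5 g/L × 3.98 L = 69.65 g
nickel chloride hexahydrate: 11.9 mg/L × 3.98 L = 47.36 mg
L-histidine: 2.9 mmol/L × 155.2 g/mol × 3.98 L ÷ 1000 = 1.79 g
L-glutamine: 16.9 mmol/L × 146.15 g/mol × 3.98 L ÷ 1000 = 9.83 g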